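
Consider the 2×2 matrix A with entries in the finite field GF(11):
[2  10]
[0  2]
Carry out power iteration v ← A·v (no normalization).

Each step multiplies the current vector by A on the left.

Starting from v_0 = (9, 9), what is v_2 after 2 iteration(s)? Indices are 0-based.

v_0 = (9, 9).
v_1 = A·v_0 = (9, 7).
v_2 = A·v_1 = (0, 3).

v_2 = (0, 3)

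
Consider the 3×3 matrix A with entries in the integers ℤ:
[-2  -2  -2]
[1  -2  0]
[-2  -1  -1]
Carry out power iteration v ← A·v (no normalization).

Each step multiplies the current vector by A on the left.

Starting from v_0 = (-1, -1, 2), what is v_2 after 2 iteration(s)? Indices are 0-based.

v_2 = (-4, -2, -2)

v_0 = (-1, -1, 2).
v_1 = A·v_0 = (0, 1, 1).
v_2 = A·v_1 = (-4, -2, -2).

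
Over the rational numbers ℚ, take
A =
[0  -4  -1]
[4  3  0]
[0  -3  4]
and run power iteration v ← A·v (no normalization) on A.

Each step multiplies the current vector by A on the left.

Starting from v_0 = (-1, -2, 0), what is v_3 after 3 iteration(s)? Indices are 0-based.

v_3 = (-62, 142, 210)

v_0 = (-1, -2, 0).
v_1 = A·v_0 = (8, -10, 6).
v_2 = A·v_1 = (34, 2, 54).
v_3 = A·v_2 = (-62, 142, 210).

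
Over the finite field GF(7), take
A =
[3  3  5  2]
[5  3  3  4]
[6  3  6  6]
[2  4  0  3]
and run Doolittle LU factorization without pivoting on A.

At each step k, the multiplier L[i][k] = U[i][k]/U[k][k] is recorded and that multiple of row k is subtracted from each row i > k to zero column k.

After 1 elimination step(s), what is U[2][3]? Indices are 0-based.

U[2][3] = 2

k=0: U[0][0]=3
  eliminate (1,0): mult=4, new row 1: (0, 5, 4, 3); set L[1][0]=4
  eliminate (2,0): mult=2, new row 2: (0, 4, 3, 2); set L[2][0]=2
  eliminate (3,0): mult=3, new row 3: (0, 2, 6, 4); set L[3][0]=3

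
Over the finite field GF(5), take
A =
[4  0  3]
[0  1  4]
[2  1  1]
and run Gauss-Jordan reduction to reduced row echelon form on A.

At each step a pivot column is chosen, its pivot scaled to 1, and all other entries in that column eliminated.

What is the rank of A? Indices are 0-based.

pivot(0,0)=4: scale R0 → (1, 0, 2)
  clear (2,0): R2 −= (2)R0 → (0, 1, 2)
pivot(1,1)=1: scale R1 → (0, 1, 4)
  clear (2,1): R2 −= (1)R1 → (0, 0, 3)
pivot(2,2)=3: scale R2 → (0, 0, 1)
  clear (0,2): R0 −= (2)R2 → (1, 0, 0)
  clear (1,2): R1 −= (4)R2 → (0, 1, 0)

rank = 3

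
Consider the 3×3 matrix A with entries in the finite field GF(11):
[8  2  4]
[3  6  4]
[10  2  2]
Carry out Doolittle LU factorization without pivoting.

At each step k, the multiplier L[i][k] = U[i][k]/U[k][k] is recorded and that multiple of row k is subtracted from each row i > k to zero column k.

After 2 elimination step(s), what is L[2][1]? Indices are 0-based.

L[2][1] = 2

k=0: U[0][0]=8
  eliminate (1,0): mult=10, new row 1: (0, 8, 8); set L[1][0]=10
  eliminate (2,0): mult=4, new row 2: (0, 5, 8); set L[2][0]=4
k=1: U[1][1]=8
  eliminate (2,1): mult=2, new row 2: (0, 0, 3); set L[2][1]=2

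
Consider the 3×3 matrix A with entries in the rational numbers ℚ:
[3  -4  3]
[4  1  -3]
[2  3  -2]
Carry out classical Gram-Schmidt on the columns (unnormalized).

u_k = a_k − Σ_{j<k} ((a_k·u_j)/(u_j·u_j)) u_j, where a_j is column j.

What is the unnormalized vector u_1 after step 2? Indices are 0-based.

u_1 = (-110/29, 37/29, 91/29)

Step 1: u_0 = a_0 = (3, 4, 2).
Step 2: u_1 = a_1 − (-2/29)·u_0 = (-110/29, 37/29, 91/29).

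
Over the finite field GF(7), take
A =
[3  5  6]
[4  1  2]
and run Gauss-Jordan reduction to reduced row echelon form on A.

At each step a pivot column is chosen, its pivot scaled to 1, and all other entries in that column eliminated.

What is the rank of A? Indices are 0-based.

rank = 2

pivot(0,0)=3: scale R0 → (1, 4, 2)
  clear (1,0): R1 −= (4)R0 → (0, 6, 1)
pivot(1,1)=6: scale R1 → (0, 1, 6)
  clear (0,1): R0 −= (4)R1 → (1, 0, 6)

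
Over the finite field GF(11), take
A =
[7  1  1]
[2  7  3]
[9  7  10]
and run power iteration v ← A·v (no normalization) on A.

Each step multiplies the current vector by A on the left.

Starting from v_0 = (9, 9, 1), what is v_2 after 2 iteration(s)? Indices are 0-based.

v_2 = (1, 8, 2)

v_0 = (9, 9, 1).
v_1 = A·v_0 = (7, 7, 0).
v_2 = A·v_1 = (1, 8, 2).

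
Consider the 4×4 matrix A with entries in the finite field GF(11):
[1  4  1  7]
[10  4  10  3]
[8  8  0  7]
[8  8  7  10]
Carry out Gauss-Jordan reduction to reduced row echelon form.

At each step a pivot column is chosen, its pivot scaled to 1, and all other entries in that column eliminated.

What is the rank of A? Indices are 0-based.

rank = 4

step 1: normalize row 0 (÷1) = (1, 4, 1, 7)
  row 1: subtract 10×row0 = (0, 8, 0, 10)
  row 2: subtract 8×row0 = (0, 9, 3, 6)
  row 3: subtract 8×row0 = (0, 9, 10, 9)
step 2: normalize row 1 (÷8) = (0, 1, 0, 4)
  row 0: subtract 4×row1 = (1, 0, 1, 2)
  row 2: subtract 9×row1 = (0, 0, 3, 3)
  row 3: subtract 9×row1 = (0, 0, 10, 6)
step 3: normalize row 2 (÷3) = (0, 0, 1, 1)
  row 0: subtract 1×row2 = (1, 0, 0, 1)
  row 3: subtract 10×row2 = (0, 0, 0, 7)
step 4: normalize row 3 (÷7) = (0, 0, 0, 1)
  row 0: subtract 1×row3 = (1, 0, 0, 0)
  row 1: subtract 4×row3 = (0, 1, 0, 0)
  row 2: subtract 1×row3 = (0, 0, 1, 0)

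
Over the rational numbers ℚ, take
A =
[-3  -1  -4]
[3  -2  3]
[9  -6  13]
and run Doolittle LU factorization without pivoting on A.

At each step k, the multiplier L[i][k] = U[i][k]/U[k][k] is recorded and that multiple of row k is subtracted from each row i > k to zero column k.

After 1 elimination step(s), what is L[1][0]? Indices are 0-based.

[col 0] pivot -3
  R1 -= -1*R0 → (0, -3, -1)  (L[1][0] := -1)
  R2 -= -3*R0 → (0, -9, 1)  (L[2][0] := -3)

L[1][0] = -1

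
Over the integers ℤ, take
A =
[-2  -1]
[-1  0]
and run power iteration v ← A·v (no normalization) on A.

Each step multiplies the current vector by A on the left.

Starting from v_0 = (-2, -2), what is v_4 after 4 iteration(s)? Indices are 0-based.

v_0 = (-2, -2).
v_1 = A·v_0 = (6, 2).
v_2 = A·v_1 = (-14, -6).
v_3 = A·v_2 = (34, 14).
v_4 = A·v_3 = (-82, -34).

v_4 = (-82, -34)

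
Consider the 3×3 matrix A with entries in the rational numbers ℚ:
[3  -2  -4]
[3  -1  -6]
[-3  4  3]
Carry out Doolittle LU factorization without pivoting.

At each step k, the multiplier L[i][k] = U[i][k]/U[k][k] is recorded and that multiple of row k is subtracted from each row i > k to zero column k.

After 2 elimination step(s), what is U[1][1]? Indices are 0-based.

U[1][1] = 1

[col 0] pivot 3
  R1 -= 1*R0 → (0, 1, -2)  (L[1][0] := 1)
  R2 -= -1*R0 → (0, 2, -1)  (L[2][0] := -1)
[col 1] pivot 1
  R2 -= 2*R1 → (0, 0, 3)  (L[2][1] := 2)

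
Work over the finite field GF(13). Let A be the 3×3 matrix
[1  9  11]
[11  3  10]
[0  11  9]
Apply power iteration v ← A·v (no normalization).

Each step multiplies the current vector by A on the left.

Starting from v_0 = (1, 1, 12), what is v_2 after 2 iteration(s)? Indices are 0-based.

v_0 = (1, 1, 12).
v_1 = A·v_0 = (12, 4, 2).
v_2 = A·v_1 = (5, 8, 10).

v_2 = (5, 8, 10)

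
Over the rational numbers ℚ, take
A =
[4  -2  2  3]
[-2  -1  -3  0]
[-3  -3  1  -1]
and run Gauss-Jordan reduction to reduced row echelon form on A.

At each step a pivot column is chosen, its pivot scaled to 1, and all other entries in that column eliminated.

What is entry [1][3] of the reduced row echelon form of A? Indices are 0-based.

pivot(0,0)=4: scale R0 → (1, -1/2, 1/2, 3/4)
  clear (1,0): R1 −= (-2)R0 → (0, -2, -2, 3/2)
  clear (2,0): R2 −= (-3)R0 → (0, -9/2, 5/2, 5/4)
pivot(1,1)=-2: scale R1 → (0, 1, 1, -3/4)
  clear (0,1): R0 −= (-1/2)R1 → (1, 0, 1, 3/8)
  clear (2,1): R2 −= (-9/2)R1 → (0, 0, 7, -17/8)
pivot(2,2)=7: scale R2 → (0, 0, 1, -17/56)
  clear (0,2): R0 −= (1)R2 → (1, 0, 0, 19/28)
  clear (1,2): R1 −= (1)R2 → (0, 1, 0, -25/56)

M[1][3] = -25/56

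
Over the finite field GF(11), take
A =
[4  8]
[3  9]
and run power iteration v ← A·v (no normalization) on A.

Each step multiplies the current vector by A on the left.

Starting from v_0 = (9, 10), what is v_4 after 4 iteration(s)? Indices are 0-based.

v_4 = (8, 9)

v_0 = (9, 10).
v_1 = A·v_0 = (6, 7).
v_2 = A·v_1 = (3, 4).
v_3 = A·v_2 = (0, 1).
v_4 = A·v_3 = (8, 9).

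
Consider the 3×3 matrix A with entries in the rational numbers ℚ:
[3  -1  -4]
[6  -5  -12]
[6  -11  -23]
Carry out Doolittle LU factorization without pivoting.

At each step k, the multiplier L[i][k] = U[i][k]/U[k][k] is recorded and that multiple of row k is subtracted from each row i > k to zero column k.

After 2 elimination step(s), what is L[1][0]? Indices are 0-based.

L[1][0] = 2

Step 1: pivot at (0,0) is 3.
  row1 ← row1 − (2)·row0  ⇒  L[1][0]=2, U row1=(0, -3, -4)
  row2 ← row2 − (2)·row0  ⇒  L[2][0]=2, U row2=(0, -9, -15)
Step 2: pivot at (1,1) is -3.
  row2 ← row2 − (3)·row1  ⇒  L[2][1]=3, U row2=(0, 0, -3)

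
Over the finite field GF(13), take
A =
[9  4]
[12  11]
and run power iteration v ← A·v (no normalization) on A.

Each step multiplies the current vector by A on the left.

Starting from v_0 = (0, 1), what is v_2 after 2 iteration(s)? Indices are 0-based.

v_2 = (2, 0)

v_0 = (0, 1).
v_1 = A·v_0 = (4, 11).
v_2 = A·v_1 = (2, 0).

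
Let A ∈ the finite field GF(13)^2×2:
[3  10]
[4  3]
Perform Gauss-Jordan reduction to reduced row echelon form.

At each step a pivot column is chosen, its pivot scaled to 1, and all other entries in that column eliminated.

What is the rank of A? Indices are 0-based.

pivot(0,0)=3: scale R0 → (1, 12)
  clear (1,0): R1 −= (4)R0 → (0, 7)
pivot(1,1)=7: scale R1 → (0, 1)
  clear (0,1): R0 −= (12)R1 → (1, 0)

rank = 2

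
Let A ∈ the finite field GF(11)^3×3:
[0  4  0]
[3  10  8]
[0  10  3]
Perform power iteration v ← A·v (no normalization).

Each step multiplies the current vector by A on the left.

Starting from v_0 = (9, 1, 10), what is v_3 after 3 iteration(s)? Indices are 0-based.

v_3 = (2, 3, 3)

v_0 = (9, 1, 10).
v_1 = A·v_0 = (4, 7, 7).
v_2 = A·v_1 = (6, 6, 3).
v_3 = A·v_2 = (2, 3, 3).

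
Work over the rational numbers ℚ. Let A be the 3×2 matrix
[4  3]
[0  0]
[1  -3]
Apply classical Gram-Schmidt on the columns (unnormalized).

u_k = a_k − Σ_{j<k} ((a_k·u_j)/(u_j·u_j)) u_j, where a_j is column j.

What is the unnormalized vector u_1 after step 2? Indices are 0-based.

u_1 = (15/17, 0, -60/17)

Step 1: u_0 = a_0 = (4, 0, 1).
Step 2: u_1 = a_1 − (9/17)·u_0 = (15/17, 0, -60/17).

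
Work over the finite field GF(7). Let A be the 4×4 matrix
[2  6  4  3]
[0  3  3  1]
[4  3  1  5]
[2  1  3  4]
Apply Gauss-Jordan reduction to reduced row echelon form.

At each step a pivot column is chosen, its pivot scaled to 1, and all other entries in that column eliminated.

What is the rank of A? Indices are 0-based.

[1] R0 /= 2  ⇒  (1, 3, 2, 5)
     R2 -= 4·R0  ⇒  (0, 5, 0, 6)
     R3 -= 2·R0  ⇒  (0, 2, 6, 1)
[2] R1 /= 3  ⇒  (0, 1, 1, 5)
     R0 -= 3·R1  ⇒  (1, 0, 6, 4)
     R2 -= 5·R1  ⇒  (0, 0, 2, 2)
     R3 -= 2·R1  ⇒  (0, 0, 4, 5)
[3] R2 /= 2  ⇒  (0, 0, 1, 1)
     R0 -= 6·R2  ⇒  (1, 0, 0, 5)
     R1 -= 1·R2  ⇒  (0, 1, 0, 4)
     R3 -= 4·R2  ⇒  (0, 0, 0, 1)
[4] R3 /= 1  ⇒  (0, 0, 0, 1)
     R0 -= 5·R3  ⇒  (1, 0, 0, 0)
     R1 -= 4·R3  ⇒  (0, 1, 0, 0)
     R2 -= 1·R3  ⇒  (0, 0, 1, 0)

rank = 4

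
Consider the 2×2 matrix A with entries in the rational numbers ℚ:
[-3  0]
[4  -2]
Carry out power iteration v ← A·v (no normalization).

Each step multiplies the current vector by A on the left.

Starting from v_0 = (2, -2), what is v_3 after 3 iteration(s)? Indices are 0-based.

v_0 = (2, -2).
v_1 = A·v_0 = (-6, 12).
v_2 = A·v_1 = (18, -48).
v_3 = A·v_2 = (-54, 168).

v_3 = (-54, 168)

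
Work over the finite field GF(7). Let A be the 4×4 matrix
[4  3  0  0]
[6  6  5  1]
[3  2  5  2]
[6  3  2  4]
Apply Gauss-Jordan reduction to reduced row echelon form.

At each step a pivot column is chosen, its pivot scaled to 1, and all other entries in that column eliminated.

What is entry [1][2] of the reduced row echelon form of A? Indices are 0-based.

[1] R0 /= 4  ⇒  (1, 6, 0, 0)
     R1 -= 6·R0  ⇒  (0, 5, 5, 1)
     R2 -= 3·R0  ⇒  (0, 5, 5, 2)
     R3 -= 6·R0  ⇒  (0, 2, 2, 4)
[2] R1 /= 5  ⇒  (0, 1, 1, 3)
     R0 -= 6·R1  ⇒  (1, 0, 1, 3)
     R2 -= 5·R1  ⇒  (0, 0, 0, 1)
     R3 -= 2·R1  ⇒  (0, 0, 0, 5)
column 2 empty below row 2
[3] R2 /= 1  ⇒  (0, 0, 0, 1)
     R0 -= 3·R2  ⇒  (1, 0, 1, 0)
     R1 -= 3·R2  ⇒  (0, 1, 1, 0)
     R3 -= 5·R2  ⇒  (0, 0, 0, 0)

M[1][2] = 1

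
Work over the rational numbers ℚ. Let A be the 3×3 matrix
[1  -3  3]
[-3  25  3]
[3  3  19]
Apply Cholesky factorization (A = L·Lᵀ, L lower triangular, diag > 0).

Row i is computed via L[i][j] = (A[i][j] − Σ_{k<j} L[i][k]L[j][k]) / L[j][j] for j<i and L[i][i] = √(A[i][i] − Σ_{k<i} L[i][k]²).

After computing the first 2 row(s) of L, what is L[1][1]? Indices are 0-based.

L[1][1] = 4

Step 1: L[0][0] = √(1) = 1.
  L[1][0] = (-3) / L[0][0] = -3.
Step 2: L[1][1] = √(16) = 4.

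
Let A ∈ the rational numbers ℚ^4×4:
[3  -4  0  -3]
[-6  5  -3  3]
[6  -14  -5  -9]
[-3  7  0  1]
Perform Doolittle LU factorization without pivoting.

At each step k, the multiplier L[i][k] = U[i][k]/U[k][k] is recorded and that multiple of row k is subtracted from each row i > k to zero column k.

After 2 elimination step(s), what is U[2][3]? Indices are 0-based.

k=0: U[0][0]=3
  eliminate (1,0): mult=-2, new row 1: (0, -3, -3, -3); set L[1][0]=-2
  eliminate (2,0): mult=2, new row 2: (0, -6, -5, -3); set L[2][0]=2
  eliminate (3,0): mult=-1, new row 3: (0, 3, 0, -2); set L[3][0]=-1
k=1: U[1][1]=-3
  eliminate (2,1): mult=2, new row 2: (0, 0, 1, 3); set L[2][1]=2
  eliminate (3,1): mult=-1, new row 3: (0, 0, -3, -5); set L[3][1]=-1

U[2][3] = 3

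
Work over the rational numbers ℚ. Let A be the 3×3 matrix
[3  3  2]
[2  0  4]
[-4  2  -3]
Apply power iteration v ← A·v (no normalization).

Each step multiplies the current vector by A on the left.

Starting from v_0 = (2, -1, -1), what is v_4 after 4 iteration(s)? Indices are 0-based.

v_0 = (2, -1, -1).
v_1 = A·v_0 = (1, 0, -7).
v_2 = A·v_1 = (-11, -26, 17).
v_3 = A·v_2 = (-77, 46, -59).
v_4 = A·v_3 = (-211, -390, 577).

v_4 = (-211, -390, 577)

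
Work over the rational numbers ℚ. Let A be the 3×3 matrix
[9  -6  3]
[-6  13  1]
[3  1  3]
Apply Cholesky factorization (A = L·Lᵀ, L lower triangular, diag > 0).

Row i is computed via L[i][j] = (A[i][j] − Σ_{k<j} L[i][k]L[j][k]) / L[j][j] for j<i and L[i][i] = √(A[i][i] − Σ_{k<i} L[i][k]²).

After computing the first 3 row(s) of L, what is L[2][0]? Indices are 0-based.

L[2][0] = 1

Step 1: L[0][0] = √(9) = 3.
  L[1][0] = (-6) / L[0][0] = -2.
Step 2: L[1][1] = √(9) = 3.
  L[2][0] = (3) / L[0][0] = 1.
  L[2][1] = (3) / L[1][1] = 1.
Step 3: L[2][2] = √(1) = 1.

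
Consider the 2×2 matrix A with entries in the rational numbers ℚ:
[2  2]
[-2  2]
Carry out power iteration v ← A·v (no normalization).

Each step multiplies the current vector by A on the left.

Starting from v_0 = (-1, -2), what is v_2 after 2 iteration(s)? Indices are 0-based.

v_0 = (-1, -2).
v_1 = A·v_0 = (-6, -2).
v_2 = A·v_1 = (-16, 8).

v_2 = (-16, 8)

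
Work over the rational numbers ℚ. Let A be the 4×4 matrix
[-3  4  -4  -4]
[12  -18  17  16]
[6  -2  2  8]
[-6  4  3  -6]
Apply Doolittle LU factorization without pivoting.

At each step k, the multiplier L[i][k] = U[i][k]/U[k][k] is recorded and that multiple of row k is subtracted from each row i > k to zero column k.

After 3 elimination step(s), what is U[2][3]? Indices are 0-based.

[col 0] pivot -3
  R1 -= -4*R0 → (0, -2, 1, 0)  (L[1][0] := -4)
  R2 -= -2*R0 → (0, 6, -6, 0)  (L[2][0] := -2)
  R3 -= 2*R0 → (0, -4, 11, 2)  (L[3][0] := 2)
[col 1] pivot -2
  R2 -= -3*R1 → (0, 0, -3, 0)  (L[2][1] := -3)
  R3 -= 2*R1 → (0, 0, 9, 2)  (L[3][1] := 2)
[col 2] pivot -3
  R3 -= -3*R2 → (0, 0, 0, 2)  (L[3][2] := -3)

U[2][3] = 0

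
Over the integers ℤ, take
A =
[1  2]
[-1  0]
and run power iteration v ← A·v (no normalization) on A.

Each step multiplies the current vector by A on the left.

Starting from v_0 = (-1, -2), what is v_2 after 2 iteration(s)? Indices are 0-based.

v_0 = (-1, -2).
v_1 = A·v_0 = (-5, 1).
v_2 = A·v_1 = (-3, 5).

v_2 = (-3, 5)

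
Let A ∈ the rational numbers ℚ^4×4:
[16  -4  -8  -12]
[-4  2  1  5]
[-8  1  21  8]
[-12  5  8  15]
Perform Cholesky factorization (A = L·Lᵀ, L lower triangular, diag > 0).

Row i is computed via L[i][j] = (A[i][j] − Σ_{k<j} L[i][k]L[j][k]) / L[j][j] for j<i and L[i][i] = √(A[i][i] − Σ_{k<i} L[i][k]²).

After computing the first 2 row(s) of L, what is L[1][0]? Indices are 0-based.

L[1][0] = -1

Step 1: L[0][0] = √(16) = 4.
  L[1][0] = (-4) / L[0][0] = -1.
Step 2: L[1][1] = √(1) = 1.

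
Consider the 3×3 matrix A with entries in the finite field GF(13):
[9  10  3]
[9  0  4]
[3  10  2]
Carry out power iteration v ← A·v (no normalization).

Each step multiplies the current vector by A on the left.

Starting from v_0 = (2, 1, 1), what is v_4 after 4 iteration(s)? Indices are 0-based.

v_0 = (2, 1, 1).
v_1 = A·v_0 = (5, 9, 5).
v_2 = A·v_1 = (7, 0, 11).
v_3 = A·v_2 = (5, 3, 4).
v_4 = A·v_3 = (9, 9, 1).

v_4 = (9, 9, 1)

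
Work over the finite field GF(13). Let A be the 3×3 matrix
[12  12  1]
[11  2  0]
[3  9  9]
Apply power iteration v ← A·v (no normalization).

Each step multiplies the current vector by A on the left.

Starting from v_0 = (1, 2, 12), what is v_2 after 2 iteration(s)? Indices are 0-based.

v_0 = (1, 2, 12).
v_1 = A·v_0 = (9, 2, 12).
v_2 = A·v_1 = (1, 12, 10).

v_2 = (1, 12, 10)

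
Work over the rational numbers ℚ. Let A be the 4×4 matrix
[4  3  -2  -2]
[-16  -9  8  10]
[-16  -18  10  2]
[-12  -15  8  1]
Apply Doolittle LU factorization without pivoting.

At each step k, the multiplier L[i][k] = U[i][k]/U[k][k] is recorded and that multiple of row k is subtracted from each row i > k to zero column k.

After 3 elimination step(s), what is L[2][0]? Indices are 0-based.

[col 0] pivot 4
  R1 -= -4*R0 → (0, 3, 0, 2)  (L[1][0] := -4)
  R2 -= -4*R0 → (0, -6, 2, -6)  (L[2][0] := -4)
  R3 -= -3*R0 → (0, -6, 2, -5)  (L[3][0] := -3)
[col 1] pivot 3
  R2 -= -2*R1 → (0, 0, 2, -2)  (L[2][1] := -2)
  R3 -= -2*R1 → (0, 0, 2, -1)  (L[3][1] := -2)
[col 2] pivot 2
  R3 -= 1*R2 → (0, 0, 0, 1)  (L[3][2] := 1)

L[2][0] = -4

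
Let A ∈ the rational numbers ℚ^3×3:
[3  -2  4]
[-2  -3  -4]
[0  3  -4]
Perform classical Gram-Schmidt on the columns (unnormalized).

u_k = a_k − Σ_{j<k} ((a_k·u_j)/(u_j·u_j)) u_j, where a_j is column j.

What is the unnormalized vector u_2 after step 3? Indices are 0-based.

u_2 = (-192/143, -288/143, -32/11)

Step 1: u_0 = a_0 = (3, -2, 0).
Step 2: u_1 = a_1 − (0)·u_0 = (-2, -3, 3).
Step 3: u_2 = a_2 − (20/13)·u_0 − (-4/11)·u_1 = (-192/143, -288/143, -32/11).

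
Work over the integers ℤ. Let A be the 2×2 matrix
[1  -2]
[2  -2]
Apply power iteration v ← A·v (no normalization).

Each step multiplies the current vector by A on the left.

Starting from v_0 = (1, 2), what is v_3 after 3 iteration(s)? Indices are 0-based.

v_0 = (1, 2).
v_1 = A·v_0 = (-3, -2).
v_2 = A·v_1 = (1, -2).
v_3 = A·v_2 = (5, 6).

v_3 = (5, 6)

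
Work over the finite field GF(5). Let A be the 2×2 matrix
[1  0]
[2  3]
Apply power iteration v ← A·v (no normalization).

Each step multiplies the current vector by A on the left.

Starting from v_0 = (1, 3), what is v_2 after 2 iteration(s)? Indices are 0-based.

v_2 = (1, 0)

v_0 = (1, 3).
v_1 = A·v_0 = (1, 1).
v_2 = A·v_1 = (1, 0).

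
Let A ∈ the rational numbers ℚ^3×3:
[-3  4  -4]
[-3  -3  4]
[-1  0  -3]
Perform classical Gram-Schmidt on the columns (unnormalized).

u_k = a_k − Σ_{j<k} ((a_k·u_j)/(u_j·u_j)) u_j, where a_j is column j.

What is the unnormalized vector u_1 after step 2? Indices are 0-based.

Step 1: u_0 = a_0 = (-3, -3, -1).
Step 2: u_1 = a_1 − (-3/19)·u_0 = (67/19, -66/19, -3/19).

u_1 = (67/19, -66/19, -3/19)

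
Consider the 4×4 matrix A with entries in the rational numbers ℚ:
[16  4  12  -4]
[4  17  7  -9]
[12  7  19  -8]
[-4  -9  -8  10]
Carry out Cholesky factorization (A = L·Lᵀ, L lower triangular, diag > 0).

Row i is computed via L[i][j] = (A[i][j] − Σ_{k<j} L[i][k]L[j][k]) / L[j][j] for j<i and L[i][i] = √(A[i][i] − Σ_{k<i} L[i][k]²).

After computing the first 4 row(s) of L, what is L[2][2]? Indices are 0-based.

L[2][2] = 3

Step 1: L[0][0] = √(16) = 4.
  L[1][0] = (4) / L[0][0] = 1.
Step 2: L[1][1] = √(16) = 4.
  L[2][0] = (12) / L[0][0] = 3.
  L[2][1] = (4) / L[1][1] = 1.
Step 3: L[2][2] = √(9) = 3.
  L[3][0] = (-4) / L[0][0] = -1.
  L[3][1] = (-8) / L[1][1] = -2.
  L[3][2] = (-3) / L[2][2] = -1.
Step 4: L[3][3] = √(4) = 2.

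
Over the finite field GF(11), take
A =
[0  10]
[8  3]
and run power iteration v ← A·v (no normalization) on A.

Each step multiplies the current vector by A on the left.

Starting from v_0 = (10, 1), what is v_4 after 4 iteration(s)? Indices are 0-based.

v_4 = (7, 9)

v_0 = (10, 1).
v_1 = A·v_0 = (10, 6).
v_2 = A·v_1 = (5, 10).
v_3 = A·v_2 = (1, 4).
v_4 = A·v_3 = (7, 9).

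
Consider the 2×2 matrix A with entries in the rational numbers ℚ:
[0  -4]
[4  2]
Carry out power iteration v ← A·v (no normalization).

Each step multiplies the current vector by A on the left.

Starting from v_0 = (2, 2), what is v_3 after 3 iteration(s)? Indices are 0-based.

v_3 = (32, -208)

v_0 = (2, 2).
v_1 = A·v_0 = (-8, 12).
v_2 = A·v_1 = (-48, -8).
v_3 = A·v_2 = (32, -208).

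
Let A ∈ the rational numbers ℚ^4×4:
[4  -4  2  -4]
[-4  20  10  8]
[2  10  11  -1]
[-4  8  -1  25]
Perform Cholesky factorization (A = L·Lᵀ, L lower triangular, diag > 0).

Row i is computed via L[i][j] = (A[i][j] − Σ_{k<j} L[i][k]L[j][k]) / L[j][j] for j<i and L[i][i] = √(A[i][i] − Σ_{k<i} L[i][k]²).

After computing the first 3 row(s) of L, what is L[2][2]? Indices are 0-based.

Step 1: L[0][0] = √(4) = 2.
  L[1][0] = (-4) / L[0][0] = -2.
Step 2: L[1][1] = √(16) = 4.
  L[2][0] = (2) / L[0][0] = 1.
  L[2][1] = (12) / L[1][1] = 3.
Step 3: L[2][2] = √(1) = 1.

L[2][2] = 1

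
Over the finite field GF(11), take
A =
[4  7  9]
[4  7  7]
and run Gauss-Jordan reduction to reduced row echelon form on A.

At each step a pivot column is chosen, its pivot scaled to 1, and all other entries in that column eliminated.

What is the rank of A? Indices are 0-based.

[1] R0 /= 4  ⇒  (1, 10, 5)
     R1 -= 4·R0  ⇒  (0, 0, 9)
column 1 empty below row 1
[2] R1 /= 9  ⇒  (0, 0, 1)
     R0 -= 5·R1  ⇒  (1, 10, 0)

rank = 2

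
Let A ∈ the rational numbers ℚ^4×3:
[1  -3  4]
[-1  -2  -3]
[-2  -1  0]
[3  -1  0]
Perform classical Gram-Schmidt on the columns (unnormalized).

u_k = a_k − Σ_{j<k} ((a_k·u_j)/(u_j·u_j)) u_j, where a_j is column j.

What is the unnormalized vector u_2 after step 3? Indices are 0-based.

Step 1: u_0 = a_0 = (1, -1, -2, 3).
Step 2: u_1 = a_1 − (-2/15)·u_0 = (-43/15, -32/15, -19/15, -3/5).
Step 3: u_2 = a_2 − (7/15)·u_0 − (-76/221)·u_1 = (563/221, -722/221, 110/221, -355/221).

u_2 = (563/221, -722/221, 110/221, -355/221)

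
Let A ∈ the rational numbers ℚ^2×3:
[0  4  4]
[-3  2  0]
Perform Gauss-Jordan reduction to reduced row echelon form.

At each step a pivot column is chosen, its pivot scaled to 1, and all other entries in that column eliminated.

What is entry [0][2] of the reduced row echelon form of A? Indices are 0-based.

pivot(0,0): swap R0↔R1
pivot(0,0)=-3: scale R0 → (1, -2/3, 0)
pivot(1,1)=4: scale R1 → (0, 1, 1)
  clear (0,1): R0 −= (-2/3)R1 → (1, 0, 2/3)

M[0][2] = 2/3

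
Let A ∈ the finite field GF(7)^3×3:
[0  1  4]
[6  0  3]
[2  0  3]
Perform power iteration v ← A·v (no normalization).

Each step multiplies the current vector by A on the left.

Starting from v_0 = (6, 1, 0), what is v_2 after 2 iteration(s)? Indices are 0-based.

v_0 = (6, 1, 0).
v_1 = A·v_0 = (1, 1, 5).
v_2 = A·v_1 = (0, 0, 3).

v_2 = (0, 0, 3)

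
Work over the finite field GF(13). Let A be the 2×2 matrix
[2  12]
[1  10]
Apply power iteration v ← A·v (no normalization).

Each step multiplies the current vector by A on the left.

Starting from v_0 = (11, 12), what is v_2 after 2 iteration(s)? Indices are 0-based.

v_2 = (6, 7)

v_0 = (11, 12).
v_1 = A·v_0 = (10, 1).
v_2 = A·v_1 = (6, 7).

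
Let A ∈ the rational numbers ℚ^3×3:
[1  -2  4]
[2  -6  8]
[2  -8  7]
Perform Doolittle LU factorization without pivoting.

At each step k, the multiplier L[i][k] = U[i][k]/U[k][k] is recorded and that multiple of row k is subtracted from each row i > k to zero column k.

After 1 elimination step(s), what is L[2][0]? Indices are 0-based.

k=0: U[0][0]=1
  eliminate (1,0): mult=2, new row 1: (0, -2, 0); set L[1][0]=2
  eliminate (2,0): mult=2, new row 2: (0, -4, -1); set L[2][0]=2

L[2][0] = 2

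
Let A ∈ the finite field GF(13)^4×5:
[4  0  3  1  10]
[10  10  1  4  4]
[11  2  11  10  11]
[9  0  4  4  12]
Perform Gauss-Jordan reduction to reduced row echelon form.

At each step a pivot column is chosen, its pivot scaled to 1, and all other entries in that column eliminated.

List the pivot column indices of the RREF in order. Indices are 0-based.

[1] R0 /= 4  ⇒  (1, 0, 4, 10, 9)
     R1 -= 10·R0  ⇒  (0, 10, 0, 8, 5)
     R2 -= 11·R0  ⇒  (0, 2, 6, 4, 3)
     R3 -= 9·R0  ⇒  (0, 0, 7, 5, 9)
[2] R1 /= 10  ⇒  (0, 1, 0, 6, 7)
     R2 -= 2·R1  ⇒  (0, 0, 6, 5, 2)
[3] R2 /= 6  ⇒  (0, 0, 1, 3, 9)
     R0 -= 4·R2  ⇒  (1, 0, 0, 11, 12)
     R3 -= 7·R2  ⇒  (0, 0, 0, 10, 11)
[4] R3 /= 10  ⇒  (0, 0, 0, 1, 5)
     R0 -= 11·R3  ⇒  (1, 0, 0, 0, 9)
     R1 -= 6·R3  ⇒  (0, 1, 0, 0, 3)
     R2 -= 3·R3  ⇒  (0, 0, 1, 0, 7)

pivot columns: 0, 1, 2, 3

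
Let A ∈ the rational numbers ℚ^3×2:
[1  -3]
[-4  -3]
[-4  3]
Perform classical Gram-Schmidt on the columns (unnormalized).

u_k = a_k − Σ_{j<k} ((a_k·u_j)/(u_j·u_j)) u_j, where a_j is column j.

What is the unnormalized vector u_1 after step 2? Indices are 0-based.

u_1 = (-32/11, -37/11, 29/11)

Step 1: u_0 = a_0 = (1, -4, -4).
Step 2: u_1 = a_1 − (-1/11)·u_0 = (-32/11, -37/11, 29/11).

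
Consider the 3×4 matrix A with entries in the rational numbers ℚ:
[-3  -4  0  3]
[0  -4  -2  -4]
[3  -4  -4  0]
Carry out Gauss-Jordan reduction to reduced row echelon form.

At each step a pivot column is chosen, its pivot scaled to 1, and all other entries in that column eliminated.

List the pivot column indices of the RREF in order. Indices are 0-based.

pivot columns: 0, 1, 3

step 1: normalize row 0 (÷-3) = (1, 4/3, 0, -1)
  row 2: subtract 3×row0 = (0, -8, -4, 3)
step 2: normalize row 1 (÷-4) = (0, 1, 1/2, 1)
  row 0: subtract 4/3×row1 = (1, 0, -2/3, -7/3)
  row 2: subtract -8×row1 = (0, 0, 0, 11)
skip col 2 (zero from row 2)
step 3: normalize row 2 (÷11) = (0, 0, 0, 1)
  row 0: subtract -7/3×row2 = (1, 0, -2/3, 0)
  row 1: subtract 1×row2 = (0, 1, 1/2, 0)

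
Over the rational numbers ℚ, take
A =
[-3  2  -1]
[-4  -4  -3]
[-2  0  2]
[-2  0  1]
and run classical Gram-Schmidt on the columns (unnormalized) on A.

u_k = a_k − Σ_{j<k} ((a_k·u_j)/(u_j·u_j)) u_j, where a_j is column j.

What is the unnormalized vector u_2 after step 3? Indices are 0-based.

u_2 = (-10/7, -5/7, 16/7, 9/7)

Step 1: u_0 = a_0 = (-3, -4, -2, -2).
Step 2: u_1 = a_1 − (10/33)·u_0 = (32/11, -92/33, 20/33, 20/33).
Step 3: u_2 = a_2 − (3/11)·u_0 − (3/7)·u_1 = (-10/7, -5/7, 16/7, 9/7).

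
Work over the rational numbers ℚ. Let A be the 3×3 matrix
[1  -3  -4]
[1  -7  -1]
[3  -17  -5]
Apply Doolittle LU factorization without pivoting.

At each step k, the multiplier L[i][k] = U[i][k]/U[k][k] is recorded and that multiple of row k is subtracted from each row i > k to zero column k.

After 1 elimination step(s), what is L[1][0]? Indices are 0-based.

Step 1: pivot at (0,0) is 1.
  row1 ← row1 − (1)·row0  ⇒  L[1][0]=1, U row1=(0, -4, 3)
  row2 ← row2 − (3)·row0  ⇒  L[2][0]=3, U row2=(0, -8, 7)

L[1][0] = 1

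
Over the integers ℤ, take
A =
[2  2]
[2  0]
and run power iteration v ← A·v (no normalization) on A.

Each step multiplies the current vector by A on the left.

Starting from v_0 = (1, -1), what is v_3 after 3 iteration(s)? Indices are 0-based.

v_0 = (1, -1).
v_1 = A·v_0 = (0, 2).
v_2 = A·v_1 = (4, 0).
v_3 = A·v_2 = (8, 8).

v_3 = (8, 8)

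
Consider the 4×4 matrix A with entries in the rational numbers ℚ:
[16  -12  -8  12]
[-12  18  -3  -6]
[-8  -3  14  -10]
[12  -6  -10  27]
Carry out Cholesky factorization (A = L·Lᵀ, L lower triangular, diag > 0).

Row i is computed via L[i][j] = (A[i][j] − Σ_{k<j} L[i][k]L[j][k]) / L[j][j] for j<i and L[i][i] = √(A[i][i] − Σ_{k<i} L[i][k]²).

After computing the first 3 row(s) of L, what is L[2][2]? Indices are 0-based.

L[2][2] = 1

Step 1: L[0][0] = √(16) = 4.
  L[1][0] = (-12) / L[0][0] = -3.
Step 2: L[1][1] = √(9) = 3.
  L[2][0] = (-8) / L[0][0] = -2.
  L[2][1] = (-9) / L[1][1] = -3.
Step 3: L[2][2] = √(1) = 1.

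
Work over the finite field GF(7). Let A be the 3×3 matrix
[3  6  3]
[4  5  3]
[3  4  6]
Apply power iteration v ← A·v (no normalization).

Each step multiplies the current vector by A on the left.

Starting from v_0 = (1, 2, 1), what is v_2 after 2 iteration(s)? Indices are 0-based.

v_2 = (4, 5, 0)

v_0 = (1, 2, 1).
v_1 = A·v_0 = (4, 3, 3).
v_2 = A·v_1 = (4, 5, 0).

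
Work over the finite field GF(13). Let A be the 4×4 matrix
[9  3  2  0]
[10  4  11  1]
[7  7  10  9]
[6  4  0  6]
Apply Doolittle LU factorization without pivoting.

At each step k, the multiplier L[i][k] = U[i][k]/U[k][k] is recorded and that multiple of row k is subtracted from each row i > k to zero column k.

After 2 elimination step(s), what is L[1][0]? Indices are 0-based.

Step 1: pivot at (0,0) is 9.
  row1 ← row1 − (4)·row0  ⇒  L[1][0]=4, U row1=(0, 5, 3, 1)
  row2 ← row2 − (8)·row0  ⇒  L[2][0]=8, U row2=(0, 9, 7, 9)
  row3 ← row3 − (5)·row0  ⇒  L[3][0]=5, U row3=(0, 2, 3, 6)
Step 2: pivot at (1,1) is 5.
  row2 ← row2 − (7)·row1  ⇒  L[2][1]=7, U row2=(0, 0, 12, 2)
  row3 ← row3 − (3)·row1  ⇒  L[3][1]=3, U row3=(0, 0, 7, 3)

L[1][0] = 4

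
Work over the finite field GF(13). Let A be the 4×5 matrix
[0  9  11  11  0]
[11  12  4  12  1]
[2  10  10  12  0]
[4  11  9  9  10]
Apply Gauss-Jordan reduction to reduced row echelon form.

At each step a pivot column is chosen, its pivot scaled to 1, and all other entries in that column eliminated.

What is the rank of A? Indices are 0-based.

rank = 4

step 1: exchange rows 0,1
step 1: normalize row 0 (÷11) = (1, 7, 11, 7, 6)
  row 2: subtract 2×row0 = (0, 9, 1, 11, 1)
  row 3: subtract 4×row0 = (0, 9, 4, 7, 12)
step 2: normalize row 1 (÷9) = (0, 1, 7, 7, 0)
  row 0: subtract 7×row1 = (1, 0, 1, 10, 6)
  row 2: subtract 9×row1 = (0, 0, 3, 0, 1)
  row 3: subtract 9×row1 = (0, 0, 6, 9, 12)
step 3: normalize row 2 (÷3) = (0, 0, 1, 0, 9)
  row 0: subtract 1×row2 = (1, 0, 0, 10, 10)
  row 1: subtract 7×row2 = (0, 1, 0, 7, 2)
  row 3: subtract 6×row2 = (0, 0, 0, 9, 10)
step 4: normalize row 3 (÷9) = (0, 0, 0, 1, 4)
  row 0: subtract 10×row3 = (1, 0, 0, 0, 9)
  row 1: subtract 7×row3 = (0, 1, 0, 0, 0)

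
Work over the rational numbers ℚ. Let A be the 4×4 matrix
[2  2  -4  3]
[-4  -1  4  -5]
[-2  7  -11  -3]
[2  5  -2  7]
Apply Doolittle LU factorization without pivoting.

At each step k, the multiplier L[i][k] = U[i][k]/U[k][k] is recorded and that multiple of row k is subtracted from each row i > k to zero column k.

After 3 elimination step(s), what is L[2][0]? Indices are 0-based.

L[2][0] = -1

[col 0] pivot 2
  R1 -= -2*R0 → (0, 3, -4, 1)  (L[1][0] := -2)
  R2 -= -1*R0 → (0, 9, -15, 0)  (L[2][0] := -1)
  R3 -= 1*R0 → (0, 3, 2, 4)  (L[3][0] := 1)
[col 1] pivot 3
  R2 -= 3*R1 → (0, 0, -3, -3)  (L[2][1] := 3)
  R3 -= 1*R1 → (0, 0, 6, 3)  (L[3][1] := 1)
[col 2] pivot -3
  R3 -= -2*R2 → (0, 0, 0, -3)  (L[3][2] := -2)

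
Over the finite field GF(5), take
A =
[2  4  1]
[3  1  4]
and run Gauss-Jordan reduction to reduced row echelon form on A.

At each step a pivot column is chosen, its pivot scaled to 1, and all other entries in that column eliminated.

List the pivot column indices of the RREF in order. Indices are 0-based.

step 1: normalize row 0 (÷2) = (1, 2, 3)
  row 1: subtract 3×row0 = (0, 0, 0)
skip col 1 (zero from row 1)
skip col 2 (zero from row 1)

pivot columns: 0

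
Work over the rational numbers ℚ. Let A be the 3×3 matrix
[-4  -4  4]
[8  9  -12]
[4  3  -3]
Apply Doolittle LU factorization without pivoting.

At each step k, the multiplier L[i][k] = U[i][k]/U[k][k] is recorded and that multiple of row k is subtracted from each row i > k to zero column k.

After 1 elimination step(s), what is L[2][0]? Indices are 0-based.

[col 0] pivot -4
  R1 -= -2*R0 → (0, 1, -4)  (L[1][0] := -2)
  R2 -= -1*R0 → (0, -1, 1)  (L[2][0] := -1)

L[2][0] = -1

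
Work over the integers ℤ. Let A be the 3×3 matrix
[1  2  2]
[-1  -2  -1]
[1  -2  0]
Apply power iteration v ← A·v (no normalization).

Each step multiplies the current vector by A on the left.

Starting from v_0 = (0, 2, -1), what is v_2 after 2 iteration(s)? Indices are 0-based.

v_0 = (0, 2, -1).
v_1 = A·v_0 = (2, -3, -4).
v_2 = A·v_1 = (-12, 8, 8).

v_2 = (-12, 8, 8)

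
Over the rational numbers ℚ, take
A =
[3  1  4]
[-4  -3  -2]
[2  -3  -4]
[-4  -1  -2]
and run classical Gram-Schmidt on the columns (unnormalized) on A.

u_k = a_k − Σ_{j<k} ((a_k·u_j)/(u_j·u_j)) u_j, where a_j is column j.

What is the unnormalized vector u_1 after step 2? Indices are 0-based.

Step 1: u_0 = a_0 = (3, -4, 2, -4).
Step 2: u_1 = a_1 − (13/45)·u_0 = (2/15, -83/45, -161/45, 7/45).

u_1 = (2/15, -83/45, -161/45, 7/45)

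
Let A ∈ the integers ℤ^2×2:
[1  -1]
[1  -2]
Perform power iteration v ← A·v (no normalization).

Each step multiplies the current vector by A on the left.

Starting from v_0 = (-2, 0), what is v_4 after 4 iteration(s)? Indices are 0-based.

v_4 = (2, 6)

v_0 = (-2, 0).
v_1 = A·v_0 = (-2, -2).
v_2 = A·v_1 = (0, 2).
v_3 = A·v_2 = (-2, -4).
v_4 = A·v_3 = (2, 6).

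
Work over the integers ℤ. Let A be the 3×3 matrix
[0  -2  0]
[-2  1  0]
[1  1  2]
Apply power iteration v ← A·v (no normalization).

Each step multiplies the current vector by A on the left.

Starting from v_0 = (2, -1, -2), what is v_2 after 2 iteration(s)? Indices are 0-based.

v_0 = (2, -1, -2).
v_1 = A·v_0 = (2, -5, -3).
v_2 = A·v_1 = (10, -9, -9).

v_2 = (10, -9, -9)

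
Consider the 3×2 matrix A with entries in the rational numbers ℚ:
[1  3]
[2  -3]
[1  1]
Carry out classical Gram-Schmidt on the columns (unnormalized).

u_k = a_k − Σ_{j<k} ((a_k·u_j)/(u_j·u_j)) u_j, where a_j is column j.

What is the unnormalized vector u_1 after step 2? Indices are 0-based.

u_1 = (10/3, -7/3, 4/3)

Step 1: u_0 = a_0 = (1, 2, 1).
Step 2: u_1 = a_1 − (-1/3)·u_0 = (10/3, -7/3, 4/3).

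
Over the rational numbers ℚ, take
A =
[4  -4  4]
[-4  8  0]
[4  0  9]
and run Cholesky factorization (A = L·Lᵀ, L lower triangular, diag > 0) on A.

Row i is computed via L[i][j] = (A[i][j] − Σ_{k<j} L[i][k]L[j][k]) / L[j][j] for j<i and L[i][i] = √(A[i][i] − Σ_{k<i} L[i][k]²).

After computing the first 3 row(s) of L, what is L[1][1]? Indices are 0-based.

L[1][1] = 2

Step 1: L[0][0] = √(4) = 2.
  L[1][0] = (-4) / L[0][0] = -2.
Step 2: L[1][1] = √(4) = 2.
  L[2][0] = (4) / L[0][0] = 2.
  L[2][1] = (4) / L[1][1] = 2.
Step 3: L[2][2] = √(1) = 1.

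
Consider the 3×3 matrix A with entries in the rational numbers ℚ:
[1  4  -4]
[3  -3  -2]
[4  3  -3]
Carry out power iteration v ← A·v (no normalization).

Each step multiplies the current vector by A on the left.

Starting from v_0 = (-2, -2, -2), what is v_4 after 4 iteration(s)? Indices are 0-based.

v_4 = (-98, -674, -314)

v_0 = (-2, -2, -2).
v_1 = A·v_0 = (-2, 4, -8).
v_2 = A·v_1 = (46, -2, 28).
v_3 = A·v_2 = (-74, 88, 94).
v_4 = A·v_3 = (-98, -674, -314).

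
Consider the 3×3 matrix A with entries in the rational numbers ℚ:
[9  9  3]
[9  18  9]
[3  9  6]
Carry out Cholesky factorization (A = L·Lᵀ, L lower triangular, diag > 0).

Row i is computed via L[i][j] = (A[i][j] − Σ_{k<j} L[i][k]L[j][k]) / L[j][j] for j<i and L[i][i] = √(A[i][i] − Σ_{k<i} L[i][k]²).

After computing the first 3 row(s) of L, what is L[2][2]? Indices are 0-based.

Step 1: L[0][0] = √(9) = 3.
  L[1][0] = (9) / L[0][0] = 3.
Step 2: L[1][1] = √(9) = 3.
  L[2][0] = (3) / L[0][0] = 1.
  L[2][1] = (6) / L[1][1] = 2.
Step 3: L[2][2] = √(1) = 1.

L[2][2] = 1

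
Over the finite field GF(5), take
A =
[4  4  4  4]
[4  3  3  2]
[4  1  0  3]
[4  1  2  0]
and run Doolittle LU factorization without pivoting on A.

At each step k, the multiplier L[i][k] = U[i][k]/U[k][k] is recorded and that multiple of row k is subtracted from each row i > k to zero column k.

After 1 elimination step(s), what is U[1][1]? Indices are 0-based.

U[1][1] = 4

k=0: U[0][0]=4
  eliminate (1,0): mult=1, new row 1: (0, 4, 4, 3); set L[1][0]=1
  eliminate (2,0): mult=1, new row 2: (0, 2, 1, 4); set L[2][0]=1
  eliminate (3,0): mult=1, new row 3: (0, 2, 3, 1); set L[3][0]=1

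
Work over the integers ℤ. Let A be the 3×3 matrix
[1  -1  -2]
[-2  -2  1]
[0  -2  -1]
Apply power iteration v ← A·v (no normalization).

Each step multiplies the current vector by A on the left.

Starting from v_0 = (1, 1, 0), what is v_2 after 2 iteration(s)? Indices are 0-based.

v_0 = (1, 1, 0).
v_1 = A·v_0 = (0, -4, -2).
v_2 = A·v_1 = (8, 6, 10).

v_2 = (8, 6, 10)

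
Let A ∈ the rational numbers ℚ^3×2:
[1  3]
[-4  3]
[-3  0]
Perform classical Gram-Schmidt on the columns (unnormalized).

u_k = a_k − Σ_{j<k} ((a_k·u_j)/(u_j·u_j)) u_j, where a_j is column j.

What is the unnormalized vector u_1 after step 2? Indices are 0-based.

u_1 = (87/26, 21/13, -27/26)

Step 1: u_0 = a_0 = (1, -4, -3).
Step 2: u_1 = a_1 − (-9/26)·u_0 = (87/26, 21/13, -27/26).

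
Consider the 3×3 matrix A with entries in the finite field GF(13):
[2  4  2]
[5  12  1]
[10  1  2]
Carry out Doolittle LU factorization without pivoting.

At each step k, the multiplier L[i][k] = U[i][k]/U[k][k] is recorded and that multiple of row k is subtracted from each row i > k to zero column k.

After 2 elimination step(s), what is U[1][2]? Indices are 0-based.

[col 0] pivot 2
  R1 -= 9*R0 → (0, 2, 9)  (L[1][0] := 9)
  R2 -= 5*R0 → (0, 7, 5)  (L[2][0] := 5)
[col 1] pivot 2
  R2 -= 10*R1 → (0, 0, 6)  (L[2][1] := 10)

U[1][2] = 9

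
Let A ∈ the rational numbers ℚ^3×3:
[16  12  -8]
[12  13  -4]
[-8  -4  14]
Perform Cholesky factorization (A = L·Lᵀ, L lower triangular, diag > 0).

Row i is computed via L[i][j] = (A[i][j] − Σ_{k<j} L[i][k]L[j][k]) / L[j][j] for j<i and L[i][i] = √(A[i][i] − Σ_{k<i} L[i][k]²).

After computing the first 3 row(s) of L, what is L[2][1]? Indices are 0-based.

Step 1: L[0][0] = √(16) = 4.
  L[1][0] = (12) / L[0][0] = 3.
Step 2: L[1][1] = √(4) = 2.
  L[2][0] = (-8) / L[0][0] = -2.
  L[2][1] = (2) / L[1][1] = 1.
Step 3: L[2][2] = √(9) = 3.

L[2][1] = 1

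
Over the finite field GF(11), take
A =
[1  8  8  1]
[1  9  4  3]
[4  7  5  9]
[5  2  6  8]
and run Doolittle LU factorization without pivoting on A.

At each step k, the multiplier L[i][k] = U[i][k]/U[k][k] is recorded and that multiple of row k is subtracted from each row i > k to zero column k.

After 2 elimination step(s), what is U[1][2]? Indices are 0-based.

U[1][2] = 7

[col 0] pivot 1
  R1 -= 1*R0 → (0, 1, 7, 2)  (L[1][0] := 1)
  R2 -= 4*R0 → (0, 8, 6, 5)  (L[2][0] := 4)
  R3 -= 5*R0 → (0, 6, 10, 3)  (L[3][0] := 5)
[col 1] pivot 1
  R2 -= 8*R1 → (0, 0, 5, 0)  (L[2][1] := 8)
  R3 -= 6*R1 → (0, 0, 1, 2)  (L[3][1] := 6)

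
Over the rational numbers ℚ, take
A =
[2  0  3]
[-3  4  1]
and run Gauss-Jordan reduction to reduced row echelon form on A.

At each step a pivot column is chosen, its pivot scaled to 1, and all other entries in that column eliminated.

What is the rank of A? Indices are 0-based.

pivot(0,0)=2: scale R0 → (1, 0, 3/2)
  clear (1,0): R1 −= (-3)R0 → (0, 4, 11/2)
pivot(1,1)=4: scale R1 → (0, 1, 11/8)

rank = 2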